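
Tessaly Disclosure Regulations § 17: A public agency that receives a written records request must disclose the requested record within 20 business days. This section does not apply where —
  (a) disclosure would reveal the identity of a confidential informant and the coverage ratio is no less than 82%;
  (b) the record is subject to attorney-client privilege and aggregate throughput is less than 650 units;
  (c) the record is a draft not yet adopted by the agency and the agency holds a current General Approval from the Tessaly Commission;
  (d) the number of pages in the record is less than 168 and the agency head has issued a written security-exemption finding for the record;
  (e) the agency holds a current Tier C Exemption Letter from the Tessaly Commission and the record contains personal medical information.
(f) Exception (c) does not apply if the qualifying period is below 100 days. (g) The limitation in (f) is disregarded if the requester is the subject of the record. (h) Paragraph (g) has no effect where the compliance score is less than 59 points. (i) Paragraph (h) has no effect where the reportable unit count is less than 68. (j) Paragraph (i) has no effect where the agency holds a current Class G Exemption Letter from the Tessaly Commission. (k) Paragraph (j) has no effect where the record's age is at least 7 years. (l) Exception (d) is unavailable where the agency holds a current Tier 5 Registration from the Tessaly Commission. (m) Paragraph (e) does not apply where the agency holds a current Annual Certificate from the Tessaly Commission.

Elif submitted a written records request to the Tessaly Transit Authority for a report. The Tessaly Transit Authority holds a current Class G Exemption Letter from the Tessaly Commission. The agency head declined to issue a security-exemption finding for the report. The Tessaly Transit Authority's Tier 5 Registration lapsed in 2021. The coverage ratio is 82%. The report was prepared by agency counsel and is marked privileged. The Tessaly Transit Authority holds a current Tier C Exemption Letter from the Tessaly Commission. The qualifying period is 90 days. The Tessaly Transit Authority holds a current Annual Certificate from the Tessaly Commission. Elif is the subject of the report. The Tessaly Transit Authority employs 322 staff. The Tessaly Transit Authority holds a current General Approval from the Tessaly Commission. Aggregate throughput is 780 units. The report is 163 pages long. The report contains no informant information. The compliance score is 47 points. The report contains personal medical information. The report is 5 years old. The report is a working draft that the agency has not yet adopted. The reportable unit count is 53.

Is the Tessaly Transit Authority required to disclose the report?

Yes — the Tessaly Transit Authority must disclose the report.

Exception (a) does not apply: the report contains no informant information.
Exception (b) requires that aggregate throughput is less than 650 units; but aggregate throughput is 780 units, not less than 650 units, so (b) is unavailable.
Exception (c)'s conditions are all satisfied: the report is an unadopted draft; a current General Approval is held. But applying paragraphs (f)–(k): (f) operates against (c): the qualifying period is 90 days, below the 100 days limit. (g) would limit (f) — Elif is the subject of the report — but (h) sets (g) aside: (h) operates against (g): the compliance score is 47 points, less than the 59 points limit. (i) would limit (h) — the reportable unit count is 53, less than the 68 limit — but (j) sets (i) aside: (j) operates against (i): a current Class G Exemption Letter is held. (k) is inapplicable (the record's age is 5 years, short of 7 years), so (j) stands. (c) is therefore removed.
Exception (d) does not apply: the agency head declined to issue a security-exemption finding.
All of (e)'s requirements are met (a current Tier C Exemption Letter is held; the report contains personal medical information). But applying paragraph (m): (m) is triggered — a current Annual Certificate is held. (e) is therefore removed.
No exception applies. The general rule governs.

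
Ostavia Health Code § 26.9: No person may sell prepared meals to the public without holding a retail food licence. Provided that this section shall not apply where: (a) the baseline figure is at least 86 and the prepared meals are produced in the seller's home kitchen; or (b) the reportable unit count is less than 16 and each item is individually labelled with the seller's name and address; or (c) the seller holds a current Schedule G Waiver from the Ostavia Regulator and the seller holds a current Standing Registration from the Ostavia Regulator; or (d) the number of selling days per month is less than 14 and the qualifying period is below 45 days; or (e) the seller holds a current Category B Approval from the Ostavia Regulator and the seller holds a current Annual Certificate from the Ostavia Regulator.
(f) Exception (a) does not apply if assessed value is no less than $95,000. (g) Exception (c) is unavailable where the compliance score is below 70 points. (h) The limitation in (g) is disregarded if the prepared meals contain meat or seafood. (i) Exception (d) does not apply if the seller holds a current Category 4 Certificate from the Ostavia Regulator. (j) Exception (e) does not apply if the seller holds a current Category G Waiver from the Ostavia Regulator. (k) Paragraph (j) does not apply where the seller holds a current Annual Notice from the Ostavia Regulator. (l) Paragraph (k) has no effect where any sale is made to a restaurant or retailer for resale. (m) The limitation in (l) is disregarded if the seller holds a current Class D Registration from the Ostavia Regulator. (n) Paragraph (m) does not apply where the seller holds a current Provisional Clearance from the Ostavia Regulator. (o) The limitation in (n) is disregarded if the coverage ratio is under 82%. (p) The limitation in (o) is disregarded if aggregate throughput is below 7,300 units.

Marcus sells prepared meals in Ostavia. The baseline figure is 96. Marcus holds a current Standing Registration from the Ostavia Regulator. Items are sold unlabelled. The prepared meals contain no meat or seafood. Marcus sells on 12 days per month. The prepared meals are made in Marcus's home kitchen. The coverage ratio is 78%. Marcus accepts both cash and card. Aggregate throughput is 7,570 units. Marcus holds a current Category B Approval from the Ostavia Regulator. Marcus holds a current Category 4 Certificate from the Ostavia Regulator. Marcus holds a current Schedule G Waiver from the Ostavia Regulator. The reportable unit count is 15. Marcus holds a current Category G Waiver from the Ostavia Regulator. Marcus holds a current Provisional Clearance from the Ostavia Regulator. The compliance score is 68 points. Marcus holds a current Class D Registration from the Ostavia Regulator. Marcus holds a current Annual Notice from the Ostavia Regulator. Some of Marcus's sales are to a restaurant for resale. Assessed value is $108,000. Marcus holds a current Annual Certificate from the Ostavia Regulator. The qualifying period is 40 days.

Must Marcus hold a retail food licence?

Exception (a)'s conditions are all satisfied: the baseline figure is 96, meeting the 86 threshold; the prepared meals are home-kitchen produced. But: (f) is triggered — assessed value is $108,000, meeting the $95,000 threshold. So (a) is unavailable.
Exception (b) fails — items are sold unlabelled.
Exception (c): a current Schedule G Waiver is held; a current Standing Registration is held — every condition holds. But: (g) operates against (c): the compliance score is 68 points, below the 70 points limit. (h) does not operate here (the prepared meals contain no meat or seafood), so (g) stands. Exception (c) does not apply.
Exception (d)'s conditions are all satisfied: the number of selling days per month is 12, less than the 14 limit; the qualifying period is 40 days, below the 45 days limit. But: (i) is triggered — a current Category 4 Certificate is held. (d) is therefore removed.
All of (e)'s requirements are met (a current Category B Approval is held; a current Annual Certificate is held). Under paragraphs (j)–(p): (j) operates (a current Category G Waiver is held), but yields to (k): (k) operates against (j): a current Annual Notice is held. (l) would limit (k) — some sales are to a restaurant for resale — but (m) sets (l) aside: (m) operates — a current Class D Registration is held. (n) is engaged (a current Provisional Clearance is held), but is displaced by (o): (o) operates — the coverage ratio is 78%, under the 82% limit. (p), which would lift (o), is not engaged — aggregate throughput is 7,570 units, not below 7,300 units. Exception (e) stands.

No — exception (e) applies; Marcus is not required to hold a retail food licence.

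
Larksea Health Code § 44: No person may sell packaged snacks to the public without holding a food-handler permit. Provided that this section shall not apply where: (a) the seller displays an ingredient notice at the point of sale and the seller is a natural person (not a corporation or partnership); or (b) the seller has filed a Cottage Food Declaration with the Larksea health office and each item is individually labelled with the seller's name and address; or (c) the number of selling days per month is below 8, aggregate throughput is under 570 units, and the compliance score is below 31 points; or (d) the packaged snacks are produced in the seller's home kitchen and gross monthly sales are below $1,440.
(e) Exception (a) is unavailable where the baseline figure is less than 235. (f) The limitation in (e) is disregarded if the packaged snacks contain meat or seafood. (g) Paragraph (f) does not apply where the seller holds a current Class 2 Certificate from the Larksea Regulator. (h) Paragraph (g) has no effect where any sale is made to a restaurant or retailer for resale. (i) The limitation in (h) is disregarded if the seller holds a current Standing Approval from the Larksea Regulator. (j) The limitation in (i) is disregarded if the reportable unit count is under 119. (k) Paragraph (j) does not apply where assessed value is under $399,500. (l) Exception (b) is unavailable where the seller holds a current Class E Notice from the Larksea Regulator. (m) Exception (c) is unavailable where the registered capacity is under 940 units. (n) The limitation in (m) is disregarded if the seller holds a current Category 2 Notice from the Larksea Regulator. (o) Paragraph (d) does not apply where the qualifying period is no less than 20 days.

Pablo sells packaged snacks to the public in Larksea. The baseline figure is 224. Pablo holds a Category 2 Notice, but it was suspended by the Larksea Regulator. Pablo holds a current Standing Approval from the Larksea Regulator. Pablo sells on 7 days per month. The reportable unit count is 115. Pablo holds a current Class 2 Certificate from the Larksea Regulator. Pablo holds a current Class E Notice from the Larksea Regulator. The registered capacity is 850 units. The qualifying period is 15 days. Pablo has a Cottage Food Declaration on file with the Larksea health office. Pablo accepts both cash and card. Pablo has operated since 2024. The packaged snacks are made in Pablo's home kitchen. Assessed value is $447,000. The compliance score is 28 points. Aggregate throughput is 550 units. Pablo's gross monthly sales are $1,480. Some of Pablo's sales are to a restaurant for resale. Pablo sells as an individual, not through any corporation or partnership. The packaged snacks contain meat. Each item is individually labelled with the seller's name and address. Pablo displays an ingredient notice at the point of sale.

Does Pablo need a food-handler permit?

Exception (a)'s conditions are all satisfied: an ingredient notice is displayed; the seller is a natural person. As to paragraphs (e)–(k): (e) would limit (a) — the baseline figure is 224, less than the 235 limit — but (f) sets (e) aside: (f) operates against (e): the packaged snacks contain meat. (g) operates (a current Class 2 Certificate is held), but is set aside by (h): (h) is engaged — some sales are to a restaurant for resale. (i) would limit (h) — a current Standing Approval is held — but (j) sets (i) aside: (j) is engaged — the reportable unit count is 115, under the 119 limit. (k), which would lift (j), is inapplicable — assessed value is $447,000, not under $399,500. (a) remains available.
Exception (b) is satisfied on its face — a Cottage Food Declaration is on file; items are individually labelled. Turning to paragraph (l): (l) is engaged — a current Class E Notice is held. Exception (b) does not apply.
Exception (c): the number of selling days per month is 7, below the 8 limit; aggregate throughput is 550 units, under the 570 units limit; the compliance score is 28 points, below the 31 points limit — every condition holds. Turning to paragraphs (m)–(n): (m) is triggered — the registered capacity is 850 units, under the 940 units limit. (n) is inapplicable (the Category 2 Notice is not current), so (m) stands. So (c) is unavailable.
Exception (d) does not apply: gross monthly sales are $1,480, not below $1,440.

No — exception (a) applies; Pablo is not required to hold a food-handler permit.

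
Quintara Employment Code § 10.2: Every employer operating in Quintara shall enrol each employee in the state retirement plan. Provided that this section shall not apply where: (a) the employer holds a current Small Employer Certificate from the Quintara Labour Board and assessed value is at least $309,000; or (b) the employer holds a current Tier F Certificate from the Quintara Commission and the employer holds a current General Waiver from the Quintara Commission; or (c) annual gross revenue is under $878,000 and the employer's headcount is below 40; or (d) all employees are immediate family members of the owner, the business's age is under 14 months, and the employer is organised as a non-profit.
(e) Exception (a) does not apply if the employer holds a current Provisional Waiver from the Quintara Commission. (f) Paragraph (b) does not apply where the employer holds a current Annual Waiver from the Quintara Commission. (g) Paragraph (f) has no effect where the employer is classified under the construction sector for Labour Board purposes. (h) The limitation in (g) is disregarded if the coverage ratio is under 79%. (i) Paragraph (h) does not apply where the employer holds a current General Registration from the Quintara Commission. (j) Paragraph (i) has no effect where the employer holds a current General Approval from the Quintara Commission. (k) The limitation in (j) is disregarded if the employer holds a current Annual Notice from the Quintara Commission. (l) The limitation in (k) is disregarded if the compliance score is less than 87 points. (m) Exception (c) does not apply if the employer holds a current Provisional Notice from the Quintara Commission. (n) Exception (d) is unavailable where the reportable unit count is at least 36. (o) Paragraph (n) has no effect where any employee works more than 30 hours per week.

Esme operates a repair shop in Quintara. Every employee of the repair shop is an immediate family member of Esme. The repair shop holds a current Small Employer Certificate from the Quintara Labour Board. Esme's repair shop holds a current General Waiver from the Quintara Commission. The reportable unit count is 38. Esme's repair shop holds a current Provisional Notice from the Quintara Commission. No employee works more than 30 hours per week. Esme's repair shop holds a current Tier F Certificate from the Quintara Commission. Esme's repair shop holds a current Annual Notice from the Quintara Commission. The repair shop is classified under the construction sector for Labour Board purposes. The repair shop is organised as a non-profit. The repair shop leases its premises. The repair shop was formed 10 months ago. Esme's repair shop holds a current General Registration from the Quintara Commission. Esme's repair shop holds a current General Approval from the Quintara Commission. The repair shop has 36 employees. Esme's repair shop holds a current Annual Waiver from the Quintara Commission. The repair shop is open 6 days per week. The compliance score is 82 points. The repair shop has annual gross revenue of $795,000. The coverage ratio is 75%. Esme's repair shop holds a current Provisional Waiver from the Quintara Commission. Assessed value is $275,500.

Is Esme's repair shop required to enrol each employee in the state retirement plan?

Exception (a) does not apply: assessed value is $275,500, short of $309,000.
Exception (b)'s conditions are all satisfied: a current Tier F Certificate is held; a current General Waiver is held. Turning to paragraphs (f)–(l): (f) applies — a current Annual Waiver is held. (g) is engaged (the repair shop is classified under the construction sector), but is itself disapplied by (h): (h) operates — the coverage ratio is 75%, under the 79% limit. (i) would limit (h) — a current General Registration is held — but (j) sets (i) aside: (j) operates against (i): a current General Approval is held. (k) applies (a current Annual Notice is held), but is set aside by (l): (l) is triggered — the compliance score is 82 points, less than the 87 points limit. (b) is therefore removed.
All of (c)'s requirements are met (annual gross revenue is $795,000, under the $878,000 limit; the employer's headcount is 36, below the 40 limit). But: (m) is engaged — a current Provisional Notice is held. Exception (c) does not apply.
Exception (d): every employee is an immediate family member; the business's age is 10 months, under the 14 months limit; the employer is a non-profit — every condition holds. However, paragraphs (n)–(o) must be considered: (n) is engaged — the reportable unit count is 38, meeting the 36 threshold. (o) does not operate here (no employee exceeds 30 hours/week), so (n) stands. (d) is therefore removed.
No exception is made out. Esme's repair shop falls within the general rule.

Yes — Esme's repair shop must enrol each employee in the state retirement plan.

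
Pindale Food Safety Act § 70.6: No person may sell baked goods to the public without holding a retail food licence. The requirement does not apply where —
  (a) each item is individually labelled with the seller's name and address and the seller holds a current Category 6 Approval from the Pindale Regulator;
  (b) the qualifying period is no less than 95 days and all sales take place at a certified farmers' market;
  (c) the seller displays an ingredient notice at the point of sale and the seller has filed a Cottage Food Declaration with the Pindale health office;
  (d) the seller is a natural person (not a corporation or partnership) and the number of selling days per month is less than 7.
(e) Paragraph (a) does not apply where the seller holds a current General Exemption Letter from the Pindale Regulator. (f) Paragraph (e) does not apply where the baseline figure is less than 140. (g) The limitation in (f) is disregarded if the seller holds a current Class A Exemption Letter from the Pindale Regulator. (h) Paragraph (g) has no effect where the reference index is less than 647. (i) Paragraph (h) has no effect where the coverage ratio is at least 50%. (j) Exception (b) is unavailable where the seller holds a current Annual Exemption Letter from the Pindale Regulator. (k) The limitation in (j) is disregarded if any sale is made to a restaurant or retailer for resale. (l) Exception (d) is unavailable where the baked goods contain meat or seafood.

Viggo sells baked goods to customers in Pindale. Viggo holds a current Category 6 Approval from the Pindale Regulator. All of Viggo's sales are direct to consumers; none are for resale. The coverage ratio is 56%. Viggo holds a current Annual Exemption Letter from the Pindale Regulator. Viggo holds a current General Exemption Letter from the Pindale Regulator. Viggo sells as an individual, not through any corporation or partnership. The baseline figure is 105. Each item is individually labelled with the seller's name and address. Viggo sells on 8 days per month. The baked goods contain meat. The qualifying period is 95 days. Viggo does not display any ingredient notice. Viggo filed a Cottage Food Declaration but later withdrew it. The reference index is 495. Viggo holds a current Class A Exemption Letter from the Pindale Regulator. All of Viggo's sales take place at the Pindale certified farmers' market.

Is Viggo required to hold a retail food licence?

Yes — Viggo must hold a retail food licence.

Exception (a) is satisfied on its face — items are individually labelled; a current Category 6 Approval is held. However, paragraphs (e)–(i) must be considered: (e) applies — a current General Exemption Letter is held. (f) applies (the baseline figure is 105, less than the 140 limit), but is overridden by (g): (g) operates against (f): a current Class A Exemption Letter is held. (h) is engaged (the reference index is 495, less than the 647 limit), but is set aside by (i): (i) is triggered — the coverage ratio is 56%, meeting the 50% threshold. Exception (a) does not apply.
Exception (b)'s conditions are all satisfied: the qualifying period is 95 days, meeting the 95 days threshold; all sales are at a certified farmers' market. But: (j) is engaged — a current Annual Exemption Letter is held. (k) is not triggered (no sales are for resale), so (j) stands. Exception (b) does not apply.
Exception (c) does not apply: no ingredient notice is displayed.
Exception (d) fails — the number of selling days per month is 8, not less than 7.
None of the exceptions is available; § 70.6 applies in full.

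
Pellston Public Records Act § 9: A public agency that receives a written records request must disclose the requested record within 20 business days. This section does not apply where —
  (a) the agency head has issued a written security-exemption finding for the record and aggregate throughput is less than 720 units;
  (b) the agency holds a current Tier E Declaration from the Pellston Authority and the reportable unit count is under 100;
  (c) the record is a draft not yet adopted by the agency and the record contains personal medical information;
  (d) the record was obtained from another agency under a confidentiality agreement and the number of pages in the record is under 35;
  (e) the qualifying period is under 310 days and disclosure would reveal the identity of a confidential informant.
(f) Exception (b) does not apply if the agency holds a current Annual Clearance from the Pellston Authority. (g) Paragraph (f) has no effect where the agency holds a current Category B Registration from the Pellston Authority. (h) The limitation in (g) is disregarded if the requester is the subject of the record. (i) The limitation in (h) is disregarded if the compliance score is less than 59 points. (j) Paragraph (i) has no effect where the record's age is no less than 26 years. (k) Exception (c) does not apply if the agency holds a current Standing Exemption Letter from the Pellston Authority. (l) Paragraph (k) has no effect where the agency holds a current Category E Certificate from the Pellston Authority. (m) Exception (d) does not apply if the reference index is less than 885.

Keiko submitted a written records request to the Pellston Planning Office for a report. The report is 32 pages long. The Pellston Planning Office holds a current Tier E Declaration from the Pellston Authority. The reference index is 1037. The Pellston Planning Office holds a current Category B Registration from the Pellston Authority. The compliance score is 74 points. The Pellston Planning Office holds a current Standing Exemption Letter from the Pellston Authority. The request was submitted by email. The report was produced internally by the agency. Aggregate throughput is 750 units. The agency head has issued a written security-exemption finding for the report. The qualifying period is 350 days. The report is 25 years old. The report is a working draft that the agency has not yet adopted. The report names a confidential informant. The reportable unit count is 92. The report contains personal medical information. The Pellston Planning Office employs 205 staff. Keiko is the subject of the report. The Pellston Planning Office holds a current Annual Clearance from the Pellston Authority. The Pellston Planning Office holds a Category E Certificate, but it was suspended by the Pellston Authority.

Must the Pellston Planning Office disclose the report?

Yes — the Pellston Planning Office must disclose the report.

Exception (a) does not apply: aggregate throughput is 750 units, not less than 720 units.
Exception (b): a current Tier E Declaration is held; the reportable unit count is 92, under the 100 limit — every condition holds. But applying paragraphs (f)–(j): (f) operates against (b): a current Annual Clearance is held. (g) operates (a current Category B Registration is held), but is displaced by (h): (h) operates — Keiko is the subject of the report. (i) does not operate here (the compliance score is 74 points, not less than 59 points), so (h) stands. (b) is therefore removed.
All of (c)'s requirements are met (the report is an unadopted draft; the report contains personal medical information). But: (k) operates against (c): a current Standing Exemption Letter is held. (l) is inapplicable (no current Category E Certificate is held), so (k) stands. Exception (c) does not apply.
Exception (d) requires that the record was obtained from another agency under a confidentiality agreement; but the report was produced internally, so (d) is unavailable.
Exception (e) does not apply: the qualifying period is 350 days, not under 310 days.
Every exception is unavailable, so the rule governs.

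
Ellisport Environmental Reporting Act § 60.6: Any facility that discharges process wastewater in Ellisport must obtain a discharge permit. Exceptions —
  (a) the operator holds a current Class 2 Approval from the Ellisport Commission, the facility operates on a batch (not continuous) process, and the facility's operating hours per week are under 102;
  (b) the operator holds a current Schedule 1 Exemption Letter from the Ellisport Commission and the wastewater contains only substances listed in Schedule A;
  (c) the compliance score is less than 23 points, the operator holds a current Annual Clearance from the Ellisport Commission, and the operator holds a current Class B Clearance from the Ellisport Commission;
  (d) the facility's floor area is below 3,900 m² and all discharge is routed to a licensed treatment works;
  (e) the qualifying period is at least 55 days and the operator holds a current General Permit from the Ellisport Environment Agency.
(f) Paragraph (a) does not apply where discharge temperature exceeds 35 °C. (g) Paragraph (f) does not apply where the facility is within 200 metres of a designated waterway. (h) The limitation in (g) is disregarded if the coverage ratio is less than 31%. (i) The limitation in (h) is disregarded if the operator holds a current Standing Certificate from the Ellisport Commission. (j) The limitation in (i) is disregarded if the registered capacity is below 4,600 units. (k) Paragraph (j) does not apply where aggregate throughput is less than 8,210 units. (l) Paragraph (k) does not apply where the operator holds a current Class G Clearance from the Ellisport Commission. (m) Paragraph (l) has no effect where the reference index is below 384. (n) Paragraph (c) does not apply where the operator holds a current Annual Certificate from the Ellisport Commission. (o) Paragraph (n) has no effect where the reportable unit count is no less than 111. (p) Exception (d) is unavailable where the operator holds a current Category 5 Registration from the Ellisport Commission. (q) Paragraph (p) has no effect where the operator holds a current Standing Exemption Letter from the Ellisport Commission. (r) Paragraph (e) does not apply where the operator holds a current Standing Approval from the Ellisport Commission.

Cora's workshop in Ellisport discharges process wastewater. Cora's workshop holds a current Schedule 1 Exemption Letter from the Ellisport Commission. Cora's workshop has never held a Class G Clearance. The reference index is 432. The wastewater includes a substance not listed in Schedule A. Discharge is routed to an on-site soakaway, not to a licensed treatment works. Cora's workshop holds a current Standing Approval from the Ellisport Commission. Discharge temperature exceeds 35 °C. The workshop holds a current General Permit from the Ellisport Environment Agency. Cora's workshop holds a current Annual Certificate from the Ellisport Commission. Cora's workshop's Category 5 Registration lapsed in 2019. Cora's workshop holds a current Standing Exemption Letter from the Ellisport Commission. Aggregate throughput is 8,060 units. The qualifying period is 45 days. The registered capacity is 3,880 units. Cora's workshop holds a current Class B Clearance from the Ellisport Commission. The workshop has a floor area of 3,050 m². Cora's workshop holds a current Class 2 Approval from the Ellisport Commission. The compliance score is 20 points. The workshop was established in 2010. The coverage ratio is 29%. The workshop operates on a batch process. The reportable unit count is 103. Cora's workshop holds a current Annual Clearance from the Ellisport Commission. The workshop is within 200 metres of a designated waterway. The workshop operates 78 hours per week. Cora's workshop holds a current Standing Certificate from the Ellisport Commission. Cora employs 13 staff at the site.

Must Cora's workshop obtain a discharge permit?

All of (a)'s requirements are met (a current Class 2 Approval is held; the facility operates on a batch process; the facility's operating hours per week are 78, under the 102 limit). As to paragraphs (f)–(m): (f) would limit (a) — discharge temperature exceeds 35 °C — but (g) sets (f) aside: (g) is triggered — the workshop is within 200 m of a designated waterway. (h) would limit (g) — the coverage ratio is 29%, less than the 31% limit — but (i) sets (h) aside: (i) operates against (h): a current Standing Certificate is held. (j) would limit (i) — the registered capacity is 3,880 units, below the 4,600 units limit — but (k) sets (j) aside: (k) operates against (j): aggregate throughput is 8,060 units, less than the 8,210 units limit. (l) is not triggered (there is no Class G Clearance in force), so (k) stands. So (a) applies.
Exception (b) does not apply: the wastewater includes a non-Schedule-A substance.
Exception (c)'s conditions are all satisfied: the compliance score is 20 points, less than the 23 points limit; a current Annual Clearance is held; a current Class B Clearance is held. However, paragraphs (n)–(o) must be considered: (n) operates against (c): a current Annual Certificate is held. (o), which would lift (n), is not triggered — the reportable unit count is 103, short of 111. So (c) is unavailable.
Exception (d) requires that all discharge is routed to a licensed treatment works; but discharge is not routed to a licensed treatment works, so (d) is unavailable.
Exception (e) requires that the qualifying period is at least 55 days; but the qualifying period is 45 days, short of 55 days, so (e) is unavailable.

No — exception (a) applies; Cora's workshop is not required to obtain a discharge permit.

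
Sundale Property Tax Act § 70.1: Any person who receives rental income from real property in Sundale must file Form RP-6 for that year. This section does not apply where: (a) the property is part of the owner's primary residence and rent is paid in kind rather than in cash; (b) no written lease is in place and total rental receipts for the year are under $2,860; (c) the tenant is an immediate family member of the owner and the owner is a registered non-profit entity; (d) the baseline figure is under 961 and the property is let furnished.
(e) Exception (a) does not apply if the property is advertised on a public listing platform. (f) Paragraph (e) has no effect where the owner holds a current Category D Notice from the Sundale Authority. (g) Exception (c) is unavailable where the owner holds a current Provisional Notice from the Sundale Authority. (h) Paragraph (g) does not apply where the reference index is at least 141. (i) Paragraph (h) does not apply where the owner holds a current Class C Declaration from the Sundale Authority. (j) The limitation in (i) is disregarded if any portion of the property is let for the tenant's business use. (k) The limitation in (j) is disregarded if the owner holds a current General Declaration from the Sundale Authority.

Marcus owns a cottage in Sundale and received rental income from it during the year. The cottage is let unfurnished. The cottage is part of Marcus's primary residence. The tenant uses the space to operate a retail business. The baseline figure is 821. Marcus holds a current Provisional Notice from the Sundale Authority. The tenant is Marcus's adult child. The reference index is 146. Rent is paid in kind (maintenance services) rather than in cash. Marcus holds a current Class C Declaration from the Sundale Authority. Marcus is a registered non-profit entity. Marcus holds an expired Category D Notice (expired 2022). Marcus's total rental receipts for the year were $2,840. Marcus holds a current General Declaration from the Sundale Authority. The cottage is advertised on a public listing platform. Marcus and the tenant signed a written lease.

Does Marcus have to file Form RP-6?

Yes — Marcus must file Form RP-6.

Exception (a) is satisfied on its face — the cottage is part of the primary residence; rent is paid in kind. But applying paragraphs (e)–(f): (e) operates against (a): the property is publicly advertised. (f) is not engaged (there is no Category D Notice in force), so (e) stands. Exception (a) does not apply.
Exception (b) fails — a written lease is in place.
All of (c)'s requirements are met (the tenant is an immediate family member; Marcus is a registered non-profit). Turning to paragraphs (g)–(k): (g) operates against (c): a current Provisional Notice is held. (h) is triggered (the reference index is 146, meeting the 141 threshold), but is itself disapplied by (i): (i) operates against (h): a current Class C Declaration is held. (j) would limit (i) — the space is let for business use — but (k) sets (j) aside: (k) is engaged — a current General Declaration is held. So (c) is unavailable.
Exception (d) does not apply: the property is let unfurnished.
None of the exceptions is available; § 70.1 applies in full.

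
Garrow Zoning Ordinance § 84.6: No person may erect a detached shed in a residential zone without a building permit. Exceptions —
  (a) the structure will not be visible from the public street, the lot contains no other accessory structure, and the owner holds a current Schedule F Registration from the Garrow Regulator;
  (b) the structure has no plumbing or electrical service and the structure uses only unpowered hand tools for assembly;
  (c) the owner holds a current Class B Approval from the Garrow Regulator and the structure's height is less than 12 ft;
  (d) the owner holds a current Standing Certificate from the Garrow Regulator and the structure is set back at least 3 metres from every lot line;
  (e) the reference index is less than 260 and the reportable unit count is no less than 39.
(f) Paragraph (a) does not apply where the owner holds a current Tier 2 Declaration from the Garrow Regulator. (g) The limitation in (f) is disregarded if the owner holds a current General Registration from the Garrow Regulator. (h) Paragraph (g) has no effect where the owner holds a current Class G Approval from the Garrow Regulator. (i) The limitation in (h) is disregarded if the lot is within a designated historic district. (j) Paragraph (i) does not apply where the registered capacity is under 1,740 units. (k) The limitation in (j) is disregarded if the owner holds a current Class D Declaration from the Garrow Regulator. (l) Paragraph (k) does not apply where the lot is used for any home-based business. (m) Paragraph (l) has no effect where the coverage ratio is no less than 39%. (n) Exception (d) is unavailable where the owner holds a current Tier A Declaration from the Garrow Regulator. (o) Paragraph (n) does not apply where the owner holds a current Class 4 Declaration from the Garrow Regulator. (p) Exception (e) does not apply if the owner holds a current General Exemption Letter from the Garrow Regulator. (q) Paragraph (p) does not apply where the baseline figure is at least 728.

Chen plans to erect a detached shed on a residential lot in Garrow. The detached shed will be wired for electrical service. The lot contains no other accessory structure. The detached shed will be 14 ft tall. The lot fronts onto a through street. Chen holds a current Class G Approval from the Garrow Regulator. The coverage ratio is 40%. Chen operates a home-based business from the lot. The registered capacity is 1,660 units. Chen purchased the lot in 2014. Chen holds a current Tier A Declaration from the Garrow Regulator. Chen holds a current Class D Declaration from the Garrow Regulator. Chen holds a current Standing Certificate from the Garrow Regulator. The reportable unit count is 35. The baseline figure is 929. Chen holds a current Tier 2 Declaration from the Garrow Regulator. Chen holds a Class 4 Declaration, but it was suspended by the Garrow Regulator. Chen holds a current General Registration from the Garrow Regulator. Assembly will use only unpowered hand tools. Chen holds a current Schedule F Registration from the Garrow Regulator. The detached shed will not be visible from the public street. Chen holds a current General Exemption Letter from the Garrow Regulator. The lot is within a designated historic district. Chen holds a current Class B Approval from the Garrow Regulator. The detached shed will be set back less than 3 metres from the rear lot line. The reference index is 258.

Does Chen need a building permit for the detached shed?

Exception (a) is satisfied on its face — the structure will not be visible from the street; the lot has no other accessory structure; a current Schedule F Registration is held. As to paragraphs (f)–(m): (f) is engaged (a current Tier 2 Declaration is held), but is displaced by (g): (g) is triggered — a current General Registration is held. (h) is triggered (a current Class G Approval is held), but is overridden by (i): (i) operates against (h): the lot is in a historic district. (j) applies (the registered capacity is 1,660 units, under the 1,740 units limit), but yields to (k): (k) operates against (j): a current Class D Declaration is held. (l) would limit (k) — a home-based business operates on the lot — but (m) sets (l) aside: (m) operates against (l): the coverage ratio is 40%, meeting the 39% threshold. So (a) applies.
Exception (b) fails — electrical service is planned.
Exception (c) fails — the structure's height is 14 ft, not less than 12 ft.
Exception (d) does not apply: the rear setback is under 3 m.
Exception (e) does not apply: the reportable unit count is 35, short of 39.

No — exception (a) applies; Chen does not need a building permit.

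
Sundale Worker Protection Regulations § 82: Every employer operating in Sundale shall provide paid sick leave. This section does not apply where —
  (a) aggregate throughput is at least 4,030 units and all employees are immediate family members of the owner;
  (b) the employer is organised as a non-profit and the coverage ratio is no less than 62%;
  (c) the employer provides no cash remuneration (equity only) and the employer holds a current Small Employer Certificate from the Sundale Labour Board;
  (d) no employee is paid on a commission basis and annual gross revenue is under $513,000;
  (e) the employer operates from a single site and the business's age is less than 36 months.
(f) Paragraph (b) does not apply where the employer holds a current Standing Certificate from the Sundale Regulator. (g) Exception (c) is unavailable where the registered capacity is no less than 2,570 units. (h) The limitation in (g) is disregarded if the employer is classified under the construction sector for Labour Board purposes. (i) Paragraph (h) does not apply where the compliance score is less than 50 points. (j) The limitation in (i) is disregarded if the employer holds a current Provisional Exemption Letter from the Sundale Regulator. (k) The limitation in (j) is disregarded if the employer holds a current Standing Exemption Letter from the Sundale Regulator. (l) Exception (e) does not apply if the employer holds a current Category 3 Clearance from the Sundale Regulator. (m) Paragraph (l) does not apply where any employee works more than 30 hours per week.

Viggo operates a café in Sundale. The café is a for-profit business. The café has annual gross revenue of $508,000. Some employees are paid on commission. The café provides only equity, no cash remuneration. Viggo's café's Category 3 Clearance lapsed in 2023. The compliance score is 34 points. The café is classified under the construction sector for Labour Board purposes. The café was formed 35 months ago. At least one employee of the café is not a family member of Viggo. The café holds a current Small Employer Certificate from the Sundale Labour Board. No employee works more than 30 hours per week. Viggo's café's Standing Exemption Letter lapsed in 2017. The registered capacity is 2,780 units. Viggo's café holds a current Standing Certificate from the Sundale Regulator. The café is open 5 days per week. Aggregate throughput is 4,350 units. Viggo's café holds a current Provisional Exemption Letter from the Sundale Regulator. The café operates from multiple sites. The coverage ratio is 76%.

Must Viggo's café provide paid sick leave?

Exception (a) requires that all employees are immediate family members of the owner; but at least one employee is not a family member, so (a) is unavailable.
Exception (b) fails — the employer is for-profit.
Exception (c)'s conditions are all satisfied: remuneration is equity-only; a current Small Employer Certificate is held. As to paragraphs (g)–(k): (g) would limit (c) — the registered capacity is 2,780 units, meeting the 2,570 units threshold — but (h) sets (g) aside: (h) is engaged — the café is classified under the construction sector. (i) is triggered (the compliance score is 34 points, less than the 50 points limit), but is displaced by (j): (j) operates against (i): a current Provisional Exemption Letter is held. (k), which would lift (j), is not triggered — the Standing Exemption Letter is not current. (c) remains available.
Exception (d) does not apply: some employees are paid on commission.
Exception (e) fails — the employer operates from multiple sites.

No — exception (c) applies; Viggo's café is not required to provide paid sick leave.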